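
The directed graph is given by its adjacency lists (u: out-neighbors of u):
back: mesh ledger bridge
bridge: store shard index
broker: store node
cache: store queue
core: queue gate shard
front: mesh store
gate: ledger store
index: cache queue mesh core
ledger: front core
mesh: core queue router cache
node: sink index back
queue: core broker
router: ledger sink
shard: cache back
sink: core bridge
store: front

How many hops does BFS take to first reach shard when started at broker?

Level 0: broker
Level 1: node, store
Level 2: back, front, index, sink
Level 3: bridge, cache, core, ledger, mesh, queue
Level 4: gate, router, shard
shard first appears at level 4.

4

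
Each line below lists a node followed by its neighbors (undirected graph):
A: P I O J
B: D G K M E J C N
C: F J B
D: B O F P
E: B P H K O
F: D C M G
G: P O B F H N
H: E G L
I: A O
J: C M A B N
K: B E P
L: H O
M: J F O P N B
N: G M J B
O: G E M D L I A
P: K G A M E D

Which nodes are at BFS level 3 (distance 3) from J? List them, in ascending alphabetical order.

Level 0: J
Level 1: A, B, C, M, N
Level 2: D, E, F, G, I, K, O, P
Level 3: H, L

H, L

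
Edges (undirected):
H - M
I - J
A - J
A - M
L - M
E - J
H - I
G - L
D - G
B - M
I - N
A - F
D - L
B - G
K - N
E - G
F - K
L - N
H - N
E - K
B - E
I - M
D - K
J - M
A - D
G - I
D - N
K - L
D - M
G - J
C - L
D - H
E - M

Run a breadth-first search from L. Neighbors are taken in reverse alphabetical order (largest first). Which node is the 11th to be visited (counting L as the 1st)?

E

Visit L; enqueue N, M, K, G, D, C → queue [N, M, K, G, D, C]
Visit N; enqueue I, H → queue [M, K, G, D, C, I, H]
Visit M; enqueue J, E, B, A → queue [K, G, D, C, I, H, J, E, B, A]
Visit K; enqueue F → queue [G, D, C, I, H, J, E, B, A, F]
Visit G → queue [D, C, I, H, J, E, B, A, F]
Visit D → queue [C, I, H, J, E, B, A, F]
Visit C → queue [I, H, J, E, B, A, F]
Visit I → queue [H, J, E, B, A, F]
Visit H → queue [J, E, B, A, F]
Visit J → queue [E, B, A, F]
Visit E → queue [B, A, F]
Visit B → queue [A, F]
Visit A → queue [F]
Visit F → queue []

Visit order: L, N, M, K, G, D, C, I, H, J, E, B, A, F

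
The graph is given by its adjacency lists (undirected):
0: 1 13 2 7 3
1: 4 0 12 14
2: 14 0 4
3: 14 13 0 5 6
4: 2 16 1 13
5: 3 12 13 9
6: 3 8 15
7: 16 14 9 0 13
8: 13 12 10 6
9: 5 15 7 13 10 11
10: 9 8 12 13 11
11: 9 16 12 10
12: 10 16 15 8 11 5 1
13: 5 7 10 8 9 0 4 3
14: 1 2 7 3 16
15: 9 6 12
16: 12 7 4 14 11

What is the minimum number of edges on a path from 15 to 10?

2

Level 0: 15
Level 1: 6, 9, 12
Level 2: 1, 3, 5, 7, 8, 10, 11, 13, 16
Level 3: 0, 4, 14
Level 4: 2
10 first appears at level 2.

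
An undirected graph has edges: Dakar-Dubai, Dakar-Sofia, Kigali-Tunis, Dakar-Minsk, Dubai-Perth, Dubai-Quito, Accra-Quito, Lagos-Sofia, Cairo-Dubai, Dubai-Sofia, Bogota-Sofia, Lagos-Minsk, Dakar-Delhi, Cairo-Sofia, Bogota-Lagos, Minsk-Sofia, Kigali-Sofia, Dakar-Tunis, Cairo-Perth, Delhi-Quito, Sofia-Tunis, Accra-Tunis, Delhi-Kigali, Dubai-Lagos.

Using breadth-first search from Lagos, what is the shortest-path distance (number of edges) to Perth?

Level 0: Lagos
Level 1: Bogota, Dubai, Minsk, Sofia
Level 2: Cairo, Dakar, Kigali, Perth, Quito, Tunis
Level 3: Accra, Delhi
Perth first appears at level 2.

2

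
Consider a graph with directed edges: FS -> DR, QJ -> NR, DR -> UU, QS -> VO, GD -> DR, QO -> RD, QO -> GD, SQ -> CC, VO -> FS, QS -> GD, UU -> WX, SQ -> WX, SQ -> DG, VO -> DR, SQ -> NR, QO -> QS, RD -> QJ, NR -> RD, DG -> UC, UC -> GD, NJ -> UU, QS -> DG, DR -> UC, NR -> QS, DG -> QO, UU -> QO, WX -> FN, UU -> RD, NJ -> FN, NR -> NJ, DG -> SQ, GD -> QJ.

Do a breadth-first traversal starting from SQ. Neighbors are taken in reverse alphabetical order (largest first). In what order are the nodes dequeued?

Visit SQ; enqueue WX, NR, DG, CC → queue [WX, NR, DG, CC]
Visit WX; enqueue FN → queue [NR, DG, CC, FN]
Visit NR; enqueue RD, QS, NJ → queue [DG, CC, FN, RD, QS, NJ]
Visit DG; enqueue UC, QO → queue [CC, FN, RD, QS, NJ, UC, QO]
Visit CC → queue [FN, RD, QS, NJ, UC, QO]
Visit FN → queue [RD, QS, NJ, UC, QO]
Visit RD; enqueue QJ → queue [QS, NJ, UC, QO, QJ]
Visit QS; enqueue VO, GD → queue [NJ, UC, QO, QJ, VO, GD]
Visit NJ; enqueue UU → queue [UC, QO, QJ, VO, GD, UU]
Visit UC → queue [QO, QJ, VO, GD, UU]
Visit QO → queue [QJ, VO, GD, UU]
Visit QJ → queue [VO, GD, UU]
Visit VO; enqueue FS, DR → queue [GD, UU, FS, DR]
Visit GD → queue [UU, FS, DR]
Visit UU → queue [FS, DR]
Visit FS → queue [DR]
Visit DR → queue []

SQ → WX → NR → DG → CC → FN → RD → QS → NJ → UC → QO → QJ → VO → GD → UU → FS → DR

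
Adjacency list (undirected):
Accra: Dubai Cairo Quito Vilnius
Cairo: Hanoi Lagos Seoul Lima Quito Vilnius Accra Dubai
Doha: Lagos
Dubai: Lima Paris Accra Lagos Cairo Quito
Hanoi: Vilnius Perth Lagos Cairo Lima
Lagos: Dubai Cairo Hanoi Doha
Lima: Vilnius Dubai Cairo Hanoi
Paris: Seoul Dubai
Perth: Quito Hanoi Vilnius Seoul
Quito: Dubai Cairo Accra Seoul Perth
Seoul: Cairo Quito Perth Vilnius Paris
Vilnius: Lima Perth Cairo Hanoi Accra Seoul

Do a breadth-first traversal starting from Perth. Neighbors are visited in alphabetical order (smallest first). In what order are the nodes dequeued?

Visit Perth; enqueue Hanoi, Quito, Seoul, Vilnius → queue [Hanoi, Quito, Seoul, Vilnius]
Visit Hanoi; enqueue Cairo, Lagos, Lima → queue [Quito, Seoul, Vilnius, Cairo, Lagos, Lima]
Visit Quito; enqueue Accra, Dubai → queue [Seoul, Vilnius, Cairo, Lagos, Lima, Accra, Dubai]
Visit Seoul; enqueue Paris → queue [Vilnius, Cairo, Lagos, Lima, Accra, Dubai, Paris]
Visit Vilnius → queue [Cairo, Lagos, Lima, Accra, Dubai, Paris]
Visit Cairo → queue [Lagos, Lima, Accra, Dubai, Paris]
Visit Lagos; enqueue Doha → queue [Lima, Accra, Dubai, Paris, Doha]
Visit Lima → queue [Accra, Dubai, Paris, Doha]
Visit Accra → queue [Dubai, Paris, Doha]
Visit Dubai → queue [Paris, Doha]
Visit Paris → queue [Doha]
Visit Doha → queue []

Perth -> Hanoi -> Quito -> Seoul -> Vilnius -> Cairo -> Lagos -> Lima -> Accra -> Dubai -> Paris -> Doha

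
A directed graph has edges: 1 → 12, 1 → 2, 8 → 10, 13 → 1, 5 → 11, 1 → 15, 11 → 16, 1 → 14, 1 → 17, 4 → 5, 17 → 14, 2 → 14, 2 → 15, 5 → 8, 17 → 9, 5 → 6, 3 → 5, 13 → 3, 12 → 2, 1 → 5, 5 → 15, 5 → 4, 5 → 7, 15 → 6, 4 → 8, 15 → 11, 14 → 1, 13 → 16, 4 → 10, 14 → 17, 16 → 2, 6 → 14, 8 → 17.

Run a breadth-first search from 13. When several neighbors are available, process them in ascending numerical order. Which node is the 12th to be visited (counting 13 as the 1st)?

6

Visit 13; enqueue 1, 3, 16 → queue [1, 3, 16]
Visit 1; enqueue 2, 5, 12, 14, 15, 17 → queue [3, 16, 2, 5, 12, 14, 15, 17]
Visit 3 → queue [16, 2, 5, 12, 14, 15, 17]
Visit 16 → queue [2, 5, 12, 14, 15, 17]
Visit 2 → queue [5, 12, 14, 15, 17]
Visit 5; enqueue 4, 6, 7, 8, 11 → queue [12, 14, 15, 17, 4, 6, 7, 8, 11]
Visit 12 → queue [14, 15, 17, 4, 6, 7, 8, 11]
Visit 14 → queue [15, 17, 4, 6, 7, 8, 11]
Visit 15 → queue [17, 4, 6, 7, 8, 11]
Visit 17; enqueue 9 → queue [4, 6, 7, 8, 11, 9]
Visit 4; enqueue 10 → queue [6, 7, 8, 11, 9, 10]
Visit 6 → queue [7, 8, 11, 9, 10]
Visit 7 → queue [8, 11, 9, 10]
Visit 8 → queue [11, 9, 10]
Visit 11 → queue [9, 10]
Visit 9 → queue [10]
Visit 10 → queue []

Visit order: 13, 1, 3, 16, 2, 5, 12, 14, 15, 17, 4, 6, 7, 8, 11, 9, 10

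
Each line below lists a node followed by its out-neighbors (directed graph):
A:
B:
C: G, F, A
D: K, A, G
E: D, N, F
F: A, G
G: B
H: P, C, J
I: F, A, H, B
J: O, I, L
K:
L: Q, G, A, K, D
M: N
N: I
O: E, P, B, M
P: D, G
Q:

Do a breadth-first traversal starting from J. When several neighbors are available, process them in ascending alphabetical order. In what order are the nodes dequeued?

Visit J; enqueue I, L, O → queue [I, L, O]
Visit I; enqueue A, B, F, H → queue [L, O, A, B, F, H]
Visit L; enqueue D, G, K, Q → queue [O, A, B, F, H, D, G, K, Q]
Visit O; enqueue E, M, P → queue [A, B, F, H, D, G, K, Q, E, M, P]
Visit A → queue [B, F, H, D, G, K, Q, E, M, P]
Visit B → queue [F, H, D, G, K, Q, E, M, P]
Visit F → queue [H, D, G, K, Q, E, M, P]
Visit H; enqueue C → queue [D, G, K, Q, E, M, P, C]
Visit D → queue [G, K, Q, E, M, P, C]
Visit G → queue [K, Q, E, M, P, C]
Visit K → queue [Q, E, M, P, C]
Visit Q → queue [E, M, P, C]
Visit E; enqueue N → queue [M, P, C, N]
Visit M → queue [P, C, N]
Visit P → queue [C, N]
Visit C → queue [N]
Visit N → queue []

J I L O A B F H D G K Q E M P C N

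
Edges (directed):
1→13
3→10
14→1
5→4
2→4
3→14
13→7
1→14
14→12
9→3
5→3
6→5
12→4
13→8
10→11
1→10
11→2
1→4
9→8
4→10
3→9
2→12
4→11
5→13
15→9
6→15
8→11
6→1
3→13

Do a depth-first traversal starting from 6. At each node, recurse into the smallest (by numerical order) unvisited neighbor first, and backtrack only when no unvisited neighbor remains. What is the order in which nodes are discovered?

Visit 6
6 → 1
1 → 4
4 → 10
10 → 11
11 → 2
2 → 12
1 → 13
13 → 7
13 → 8
1 → 14
6 → 5
5 → 3
3 → 9
6 → 15

6, 1, 4, 10, 11, 2, 12, 13, 7, 8, 14, 5, 3, 9, 15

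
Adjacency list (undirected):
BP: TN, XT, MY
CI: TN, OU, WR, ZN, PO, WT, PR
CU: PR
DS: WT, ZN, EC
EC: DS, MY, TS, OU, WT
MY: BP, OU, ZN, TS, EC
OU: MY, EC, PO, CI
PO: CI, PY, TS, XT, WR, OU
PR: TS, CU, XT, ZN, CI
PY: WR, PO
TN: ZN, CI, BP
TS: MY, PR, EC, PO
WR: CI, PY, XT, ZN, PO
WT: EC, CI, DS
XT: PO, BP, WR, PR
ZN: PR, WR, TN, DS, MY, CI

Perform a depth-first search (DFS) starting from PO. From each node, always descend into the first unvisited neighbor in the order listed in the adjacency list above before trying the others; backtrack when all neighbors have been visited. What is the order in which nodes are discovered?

Visit PO
PO → CI
CI → TN
TN → ZN
ZN → PR
PR → TS
TS → MY
MY → BP
BP → XT
XT → WR
WR → PY
MY → OU
OU → EC
EC → DS
DS → WT
PR → CU

PO → CI → TN → ZN → PR → TS → MY → BP → XT → WR → PY → OU → EC → DS → WT → CU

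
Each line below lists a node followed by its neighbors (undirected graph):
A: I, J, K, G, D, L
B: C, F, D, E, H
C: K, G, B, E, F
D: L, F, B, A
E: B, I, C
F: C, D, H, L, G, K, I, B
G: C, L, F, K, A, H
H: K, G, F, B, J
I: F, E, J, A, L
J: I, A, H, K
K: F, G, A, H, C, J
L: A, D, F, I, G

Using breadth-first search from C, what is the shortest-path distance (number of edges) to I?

2

Level 0: C
Level 1: B, E, F, G, K
Level 2: A, D, H, I, J, L
I first appears at level 2.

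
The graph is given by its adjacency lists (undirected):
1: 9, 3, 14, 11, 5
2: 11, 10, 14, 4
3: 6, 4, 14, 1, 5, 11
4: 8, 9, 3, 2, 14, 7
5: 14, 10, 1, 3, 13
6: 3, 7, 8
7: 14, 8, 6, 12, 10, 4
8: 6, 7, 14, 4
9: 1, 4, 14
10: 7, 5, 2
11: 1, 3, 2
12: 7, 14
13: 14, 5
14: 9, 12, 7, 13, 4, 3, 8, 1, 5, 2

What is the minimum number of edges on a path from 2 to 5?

Level 0: 2
Level 1: 4, 10, 11, 14
Level 2: 1, 3, 5, 7, 8, 9, 12, 13
Level 3: 6
5 first appears at level 2.

2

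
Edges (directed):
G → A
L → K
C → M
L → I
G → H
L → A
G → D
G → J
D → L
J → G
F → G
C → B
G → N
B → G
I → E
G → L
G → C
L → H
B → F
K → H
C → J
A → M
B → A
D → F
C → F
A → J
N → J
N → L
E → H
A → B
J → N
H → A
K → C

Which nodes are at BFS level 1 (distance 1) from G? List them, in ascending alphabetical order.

A, C, D, H, J, L, N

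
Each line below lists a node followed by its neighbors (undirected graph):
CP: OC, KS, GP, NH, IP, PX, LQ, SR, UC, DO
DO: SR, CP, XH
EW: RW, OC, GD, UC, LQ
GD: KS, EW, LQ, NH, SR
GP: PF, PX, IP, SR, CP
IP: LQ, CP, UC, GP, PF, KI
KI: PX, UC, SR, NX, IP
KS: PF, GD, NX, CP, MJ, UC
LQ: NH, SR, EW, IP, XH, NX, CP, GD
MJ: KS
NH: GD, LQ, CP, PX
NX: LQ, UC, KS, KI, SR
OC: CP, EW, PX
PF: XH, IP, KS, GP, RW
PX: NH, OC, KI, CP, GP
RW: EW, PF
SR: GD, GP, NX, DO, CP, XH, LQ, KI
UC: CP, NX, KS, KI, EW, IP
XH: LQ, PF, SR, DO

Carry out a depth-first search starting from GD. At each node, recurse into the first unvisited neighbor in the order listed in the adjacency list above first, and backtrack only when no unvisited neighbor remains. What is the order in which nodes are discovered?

GD → KS → PF → XH → LQ → NH → CP → OC → EW → RW → UC → NX → KI → PX → GP → IP → SR → DO → MJ

Visit GD
GD → KS
KS → PF
PF → XH
XH → LQ
LQ → NH
NH → CP
CP → OC
OC → EW
EW → RW
EW → UC
UC → NX
NX → KI
KI → PX
PX → GP
GP → IP
GP → SR
SR → DO
KS → MJ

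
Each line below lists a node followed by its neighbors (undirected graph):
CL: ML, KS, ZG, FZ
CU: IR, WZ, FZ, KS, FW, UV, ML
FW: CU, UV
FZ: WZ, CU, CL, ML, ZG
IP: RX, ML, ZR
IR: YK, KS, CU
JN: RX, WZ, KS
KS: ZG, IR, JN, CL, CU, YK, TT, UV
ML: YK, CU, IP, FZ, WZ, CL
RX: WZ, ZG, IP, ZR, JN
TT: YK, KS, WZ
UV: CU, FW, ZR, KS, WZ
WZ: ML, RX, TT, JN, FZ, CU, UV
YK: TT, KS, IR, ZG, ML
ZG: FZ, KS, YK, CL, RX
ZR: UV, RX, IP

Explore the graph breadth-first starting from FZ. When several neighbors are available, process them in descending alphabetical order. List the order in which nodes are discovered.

FZ -> ZG -> WZ -> ML -> CU -> CL -> YK -> RX -> KS -> UV -> TT -> JN -> IP -> IR -> FW -> ZR

Visit FZ; enqueue ZG, WZ, ML, CU, CL → queue [ZG, WZ, ML, CU, CL]
Visit ZG; enqueue YK, RX, KS → queue [WZ, ML, CU, CL, YK, RX, KS]
Visit WZ; enqueue UV, TT, JN → queue [ML, CU, CL, YK, RX, KS, UV, TT, JN]
Visit ML; enqueue IP → queue [CU, CL, YK, RX, KS, UV, TT, JN, IP]
Visit CU; enqueue IR, FW → queue [CL, YK, RX, KS, UV, TT, JN, IP, IR, FW]
Visit CL → queue [YK, RX, KS, UV, TT, JN, IP, IR, FW]
Visit YK → queue [RX, KS, UV, TT, JN, IP, IR, FW]
Visit RX; enqueue ZR → queue [KS, UV, TT, JN, IP, IR, FW, ZR]
Visit KS → queue [UV, TT, JN, IP, IR, FW, ZR]
Visit UV → queue [TT, JN, IP, IR, FW, ZR]
Visit TT → queue [JN, IP, IR, FW, ZR]
Visit JN → queue [IP, IR, FW, ZR]
Visit IP → queue [IR, FW, ZR]
Visit IR → queue [FW, ZR]
Visit FW → queue [ZR]
Visit ZR → queue []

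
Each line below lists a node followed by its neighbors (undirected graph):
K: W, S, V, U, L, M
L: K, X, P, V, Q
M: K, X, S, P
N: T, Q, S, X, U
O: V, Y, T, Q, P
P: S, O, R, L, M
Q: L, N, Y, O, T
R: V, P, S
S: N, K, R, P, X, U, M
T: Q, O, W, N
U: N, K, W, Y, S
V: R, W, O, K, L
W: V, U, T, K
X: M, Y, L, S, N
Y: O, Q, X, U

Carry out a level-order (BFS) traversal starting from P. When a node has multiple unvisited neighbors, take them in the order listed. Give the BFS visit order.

P, S, O, R, L, M, N, K, X, U, V, Y, T, Q, W

Visit P; enqueue S, O, R, L, M → queue [S, O, R, L, M]
Visit S; enqueue N, K, X, U → queue [O, R, L, M, N, K, X, U]
Visit O; enqueue V, Y, T, Q → queue [R, L, M, N, K, X, U, V, Y, T, Q]
Visit R → queue [L, M, N, K, X, U, V, Y, T, Q]
Visit L → queue [M, N, K, X, U, V, Y, T, Q]
Visit M → queue [N, K, X, U, V, Y, T, Q]
Visit N → queue [K, X, U, V, Y, T, Q]
Visit K; enqueue W → queue [X, U, V, Y, T, Q, W]
Visit X → queue [U, V, Y, T, Q, W]
Visit U → queue [V, Y, T, Q, W]
Visit V → queue [Y, T, Q, W]
Visit Y → queue [T, Q, W]
Visit T → queue [Q, W]
Visit Q → queue [W]
Visit W → queue []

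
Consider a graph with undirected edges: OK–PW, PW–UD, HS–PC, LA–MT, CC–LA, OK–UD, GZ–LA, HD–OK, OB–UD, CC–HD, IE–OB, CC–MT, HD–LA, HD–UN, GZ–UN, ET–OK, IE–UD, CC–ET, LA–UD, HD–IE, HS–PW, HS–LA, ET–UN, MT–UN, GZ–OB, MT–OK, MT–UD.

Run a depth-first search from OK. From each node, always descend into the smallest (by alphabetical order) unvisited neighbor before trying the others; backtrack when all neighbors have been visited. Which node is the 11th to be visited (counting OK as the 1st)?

Visit OK
OK → ET
ET → CC
CC → HD
HD → IE
IE → OB
OB → GZ
GZ → LA
LA → HS
HS → PC
HS → PW
PW → UD
UD → MT
MT → UN

Visit order: OK, ET, CC, HD, IE, OB, GZ, LA, HS, PC, PW, UD, MT, UN

PW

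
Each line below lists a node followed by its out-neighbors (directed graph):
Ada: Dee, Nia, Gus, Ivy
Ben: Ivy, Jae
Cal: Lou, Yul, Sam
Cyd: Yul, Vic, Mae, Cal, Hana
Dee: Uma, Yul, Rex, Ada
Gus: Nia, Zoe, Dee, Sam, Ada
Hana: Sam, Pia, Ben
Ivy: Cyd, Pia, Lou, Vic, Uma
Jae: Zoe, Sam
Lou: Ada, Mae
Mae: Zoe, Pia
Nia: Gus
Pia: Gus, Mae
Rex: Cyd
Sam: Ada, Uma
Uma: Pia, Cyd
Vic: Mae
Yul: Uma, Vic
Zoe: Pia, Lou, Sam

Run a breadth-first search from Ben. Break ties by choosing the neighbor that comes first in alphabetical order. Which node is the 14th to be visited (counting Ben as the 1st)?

Yul

Visit Ben; enqueue Ivy, Jae → queue [Ivy, Jae]
Visit Ivy; enqueue Cyd, Lou, Pia, Uma, Vic → queue [Jae, Cyd, Lou, Pia, Uma, Vic]
Visit Jae; enqueue Sam, Zoe → queue [Cyd, Lou, Pia, Uma, Vic, Sam, Zoe]
Visit Cyd; enqueue Cal, Hana, Mae, Yul → queue [Lou, Pia, Uma, Vic, Sam, Zoe, Cal, Hana, Mae, Yul]
Visit Lou; enqueue Ada → queue [Pia, Uma, Vic, Sam, Zoe, Cal, Hana, Mae, Yul, Ada]
Visit Pia; enqueue Gus → queue [Uma, Vic, Sam, Zoe, Cal, Hana, Mae, Yul, Ada, Gus]
Visit Uma → queue [Vic, Sam, Zoe, Cal, Hana, Mae, Yul, Ada, Gus]
Visit Vic → queue [Sam, Zoe, Cal, Hana, Mae, Yul, Ada, Gus]
Visit Sam → queue [Zoe, Cal, Hana, Mae, Yul, Ada, Gus]
Visit Zoe → queue [Cal, Hana, Mae, Yul, Ada, Gus]
Visit Cal → queue [Hana, Mae, Yul, Ada, Gus]
Visit Hana → queue [Mae, Yul, Ada, Gus]
Visit Mae → queue [Yul, Ada, Gus]
Visit Yul → queue [Ada, Gus]
Visit Ada; enqueue Dee, Nia → queue [Gus, Dee, Nia]
Visit Gus → queue [Dee, Nia]
Visit Dee; enqueue Rex → queue [Nia, Rex]
Visit Nia → queue [Rex]
Visit Rex → queue []

Visit order: Ben, Ivy, Jae, Cyd, Lou, Pia, Uma, Vic, Sam, Zoe, Cal, Hana, Mae, Yul, Ada, Gus, Dee, Nia, Rex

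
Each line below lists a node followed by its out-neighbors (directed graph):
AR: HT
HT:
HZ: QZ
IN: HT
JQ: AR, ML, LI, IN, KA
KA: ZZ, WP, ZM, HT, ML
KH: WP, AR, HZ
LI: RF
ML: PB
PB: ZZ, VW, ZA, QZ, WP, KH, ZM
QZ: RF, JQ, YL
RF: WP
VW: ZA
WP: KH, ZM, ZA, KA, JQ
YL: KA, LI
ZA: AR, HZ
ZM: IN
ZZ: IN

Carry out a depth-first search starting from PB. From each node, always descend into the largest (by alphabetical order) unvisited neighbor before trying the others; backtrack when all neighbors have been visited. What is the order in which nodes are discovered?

PB ZZ IN HT ZM ZA HZ QZ YL LI RF WP KH AR KA ML JQ VW

Visit PB
PB → ZZ
ZZ → IN
IN → HT
PB → ZM
PB → ZA
ZA → HZ
HZ → QZ
QZ → YL
YL → LI
LI → RF
RF → WP
WP → KH
KH → AR
WP → KA
KA → ML
WP → JQ
PB → VW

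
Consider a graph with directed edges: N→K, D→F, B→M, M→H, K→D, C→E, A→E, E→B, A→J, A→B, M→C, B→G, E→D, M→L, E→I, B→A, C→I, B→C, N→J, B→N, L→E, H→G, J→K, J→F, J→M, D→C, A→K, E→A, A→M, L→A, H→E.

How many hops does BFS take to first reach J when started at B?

Level 0: B
Level 1: A, C, G, M, N
Level 2: E, H, I, J, K, L
Level 3: D, F
J first appears at level 2.

2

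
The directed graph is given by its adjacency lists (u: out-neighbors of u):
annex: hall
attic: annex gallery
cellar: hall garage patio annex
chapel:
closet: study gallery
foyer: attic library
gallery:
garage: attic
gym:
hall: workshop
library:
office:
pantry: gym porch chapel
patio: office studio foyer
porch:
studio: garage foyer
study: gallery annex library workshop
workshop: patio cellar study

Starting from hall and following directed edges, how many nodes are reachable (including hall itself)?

BFS from hall visits: hall, workshop, cellar, patio, study, annex, garage, foyer, office, studio, gallery, library, attic
Reachable nodes: 13 of 18 total.

13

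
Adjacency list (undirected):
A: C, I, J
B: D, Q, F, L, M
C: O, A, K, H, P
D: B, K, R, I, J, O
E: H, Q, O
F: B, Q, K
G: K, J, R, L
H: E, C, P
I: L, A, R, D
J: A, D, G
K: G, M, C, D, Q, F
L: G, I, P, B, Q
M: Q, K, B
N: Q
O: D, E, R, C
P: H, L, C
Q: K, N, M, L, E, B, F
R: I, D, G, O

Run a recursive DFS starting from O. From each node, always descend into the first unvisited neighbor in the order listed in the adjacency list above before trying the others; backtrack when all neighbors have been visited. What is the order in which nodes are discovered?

Visit O
O → D
D → B
B → Q
Q → K
K → G
G → J
J → A
A → C
C → H
H → E
H → P
P → L
L → I
I → R
K → M
K → F
Q → N

O, D, B, Q, K, G, J, A, C, H, E, P, L, I, R, M, F, N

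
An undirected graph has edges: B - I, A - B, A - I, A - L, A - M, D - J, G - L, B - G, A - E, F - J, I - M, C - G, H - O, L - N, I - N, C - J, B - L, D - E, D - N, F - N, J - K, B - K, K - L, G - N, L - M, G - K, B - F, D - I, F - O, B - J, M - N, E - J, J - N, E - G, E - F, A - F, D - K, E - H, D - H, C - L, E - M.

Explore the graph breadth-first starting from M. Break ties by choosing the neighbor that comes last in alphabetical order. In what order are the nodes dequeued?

Visit M; enqueue N, L, I, E, A → queue [N, L, I, E, A]
Visit N; enqueue J, G, F, D → queue [L, I, E, A, J, G, F, D]
Visit L; enqueue K, C, B → queue [I, E, A, J, G, F, D, K, C, B]
Visit I → queue [E, A, J, G, F, D, K, C, B]
Visit E; enqueue H → queue [A, J, G, F, D, K, C, B, H]
Visit A → queue [J, G, F, D, K, C, B, H]
Visit J → queue [G, F, D, K, C, B, H]
Visit G → queue [F, D, K, C, B, H]
Visit F; enqueue O → queue [D, K, C, B, H, O]
Visit D → queue [K, C, B, H, O]
Visit K → queue [C, B, H, O]
Visit C → queue [B, H, O]
Visit B → queue [H, O]
Visit H → queue [O]
Visit O → queue []

M, N, L, I, E, A, J, G, F, D, K, C, B, H, O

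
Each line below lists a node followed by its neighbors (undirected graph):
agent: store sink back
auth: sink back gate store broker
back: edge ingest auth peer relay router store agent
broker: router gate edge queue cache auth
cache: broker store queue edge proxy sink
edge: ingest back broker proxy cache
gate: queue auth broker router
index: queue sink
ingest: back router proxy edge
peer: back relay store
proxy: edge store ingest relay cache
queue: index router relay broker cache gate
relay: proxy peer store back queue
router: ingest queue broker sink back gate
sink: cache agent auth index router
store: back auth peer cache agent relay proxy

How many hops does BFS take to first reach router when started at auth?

Level 0: auth
Level 1: back, broker, gate, sink, store
Level 2: agent, cache, edge, index, ingest, peer, proxy, queue, relay, router
router first appears at level 2.

2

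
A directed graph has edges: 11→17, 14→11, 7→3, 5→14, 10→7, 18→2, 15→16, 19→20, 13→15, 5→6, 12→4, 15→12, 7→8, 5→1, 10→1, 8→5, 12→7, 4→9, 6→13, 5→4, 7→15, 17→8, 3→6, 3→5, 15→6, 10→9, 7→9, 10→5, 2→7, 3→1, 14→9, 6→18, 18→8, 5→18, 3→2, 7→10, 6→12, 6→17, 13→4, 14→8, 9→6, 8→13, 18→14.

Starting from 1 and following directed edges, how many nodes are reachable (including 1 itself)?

1

BFS from 1 visits: 1
Reachable nodes: 1 of 20 total.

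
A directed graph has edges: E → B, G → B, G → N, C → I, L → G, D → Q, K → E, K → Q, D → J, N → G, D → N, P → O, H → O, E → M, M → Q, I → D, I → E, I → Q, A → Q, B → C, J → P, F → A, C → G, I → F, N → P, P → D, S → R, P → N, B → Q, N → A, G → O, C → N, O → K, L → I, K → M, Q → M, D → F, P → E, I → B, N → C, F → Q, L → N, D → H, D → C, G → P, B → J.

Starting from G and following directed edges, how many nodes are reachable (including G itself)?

16

BFS from G visits: G, B, N, O, P, C, J, Q, A, K, D, E, I, M, F, H
Reachable nodes: 16 of 19 total.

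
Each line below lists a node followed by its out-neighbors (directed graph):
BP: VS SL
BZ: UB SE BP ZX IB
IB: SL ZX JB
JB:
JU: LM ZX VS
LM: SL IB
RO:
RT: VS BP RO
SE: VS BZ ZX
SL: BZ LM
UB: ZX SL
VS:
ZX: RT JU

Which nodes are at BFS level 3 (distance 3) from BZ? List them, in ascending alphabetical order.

Level 0: BZ
Level 1: BP, IB, SE, UB, ZX
Level 2: JB, JU, RT, SL, VS
Level 3: LM, RO

LM, RO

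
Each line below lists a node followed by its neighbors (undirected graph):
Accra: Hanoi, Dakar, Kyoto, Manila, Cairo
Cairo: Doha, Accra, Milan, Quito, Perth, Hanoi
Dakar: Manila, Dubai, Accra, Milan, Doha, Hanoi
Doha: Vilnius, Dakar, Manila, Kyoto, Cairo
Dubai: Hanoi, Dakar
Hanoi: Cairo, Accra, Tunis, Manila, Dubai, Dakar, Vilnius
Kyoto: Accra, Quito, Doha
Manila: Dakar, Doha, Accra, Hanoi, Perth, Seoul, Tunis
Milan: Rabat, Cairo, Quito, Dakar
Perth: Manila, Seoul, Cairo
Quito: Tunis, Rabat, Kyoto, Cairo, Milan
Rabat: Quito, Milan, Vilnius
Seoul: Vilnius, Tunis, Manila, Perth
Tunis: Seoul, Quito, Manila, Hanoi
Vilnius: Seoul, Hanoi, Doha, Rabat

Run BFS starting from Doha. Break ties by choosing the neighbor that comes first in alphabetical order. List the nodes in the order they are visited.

Doha → Cairo → Dakar → Kyoto → Manila → Vilnius → Accra → Hanoi → Milan → Perth → Quito → Dubai → Seoul → Tunis → Rabat

Visit Doha; enqueue Cairo, Dakar, Kyoto, Manila, Vilnius → queue [Cairo, Dakar, Kyoto, Manila, Vilnius]
Visit Cairo; enqueue Accra, Hanoi, Milan, Perth, Quito → queue [Dakar, Kyoto, Manila, Vilnius, Accra, Hanoi, Milan, Perth, Quito]
Visit Dakar; enqueue Dubai → queue [Kyoto, Manila, Vilnius, Accra, Hanoi, Milan, Perth, Quito, Dubai]
Visit Kyoto → queue [Manila, Vilnius, Accra, Hanoi, Milan, Perth, Quito, Dubai]
Visit Manila; enqueue Seoul, Tunis → queue [Vilnius, Accra, Hanoi, Milan, Perth, Quito, Dubai, Seoul, Tunis]
Visit Vilnius; enqueue Rabat → queue [Accra, Hanoi, Milan, Perth, Quito, Dubai, Seoul, Tunis, Rabat]
Visit Accra → queue [Hanoi, Milan, Perth, Quito, Dubai, Seoul, Tunis, Rabat]
Visit Hanoi → queue [Milan, Perth, Quito, Dubai, Seoul, Tunis, Rabat]
Visit Milan → queue [Perth, Quito, Dubai, Seoul, Tunis, Rabat]
Visit Perth → queue [Quito, Dubai, Seoul, Tunis, Rabat]
Visit Quito → queue [Dubai, Seoul, Tunis, Rabat]
Visit Dubai → queue [Seoul, Tunis, Rabat]
Visit Seoul → queue [Tunis, Rabat]
Visit Tunis → queue [Rabat]
Visit Rabat → queue []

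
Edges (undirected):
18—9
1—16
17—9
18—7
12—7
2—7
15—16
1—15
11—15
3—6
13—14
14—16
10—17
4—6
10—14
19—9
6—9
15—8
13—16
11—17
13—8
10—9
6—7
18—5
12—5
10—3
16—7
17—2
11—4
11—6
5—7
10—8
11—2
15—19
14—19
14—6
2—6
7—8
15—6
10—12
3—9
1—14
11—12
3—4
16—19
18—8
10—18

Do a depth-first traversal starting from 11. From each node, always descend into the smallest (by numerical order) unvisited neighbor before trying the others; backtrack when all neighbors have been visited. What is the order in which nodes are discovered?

Visit 11
11 → 2
2 → 6
6 → 3
3 → 4
3 → 9
9 → 10
10 → 8
8 → 7
7 → 5
5 → 12
5 → 18
7 → 16
16 → 1
1 → 14
14 → 13
14 → 19
19 → 15
10 → 17

11 → 2 → 6 → 3 → 4 → 9 → 10 → 8 → 7 → 5 → 12 → 18 → 16 → 1 → 14 → 13 → 19 → 15 → 17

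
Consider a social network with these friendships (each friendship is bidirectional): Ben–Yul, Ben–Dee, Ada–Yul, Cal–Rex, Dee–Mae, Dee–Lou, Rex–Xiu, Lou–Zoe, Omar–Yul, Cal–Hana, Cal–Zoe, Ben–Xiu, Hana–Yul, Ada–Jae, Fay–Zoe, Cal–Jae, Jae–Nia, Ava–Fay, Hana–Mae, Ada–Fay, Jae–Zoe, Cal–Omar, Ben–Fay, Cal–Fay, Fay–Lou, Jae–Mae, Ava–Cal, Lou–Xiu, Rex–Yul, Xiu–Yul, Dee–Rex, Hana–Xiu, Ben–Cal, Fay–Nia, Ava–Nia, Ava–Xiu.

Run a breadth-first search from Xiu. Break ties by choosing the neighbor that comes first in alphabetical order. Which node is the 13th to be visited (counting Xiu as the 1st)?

Visit Xiu; enqueue Ava, Ben, Hana, Lou, Rex, Yul → queue [Ava, Ben, Hana, Lou, Rex, Yul]
Visit Ava; enqueue Cal, Fay, Nia → queue [Ben, Hana, Lou, Rex, Yul, Cal, Fay, Nia]
Visit Ben; enqueue Dee → queue [Hana, Lou, Rex, Yul, Cal, Fay, Nia, Dee]
Visit Hana; enqueue Mae → queue [Lou, Rex, Yul, Cal, Fay, Nia, Dee, Mae]
Visit Lou; enqueue Zoe → queue [Rex, Yul, Cal, Fay, Nia, Dee, Mae, Zoe]
Visit Rex → queue [Yul, Cal, Fay, Nia, Dee, Mae, Zoe]
Visit Yul; enqueue Ada, Omar → queue [Cal, Fay, Nia, Dee, Mae, Zoe, Ada, Omar]
Visit Cal; enqueue Jae → queue [Fay, Nia, Dee, Mae, Zoe, Ada, Omar, Jae]
Visit Fay → queue [Nia, Dee, Mae, Zoe, Ada, Omar, Jae]
Visit Nia → queue [Dee, Mae, Zoe, Ada, Omar, Jae]
Visit Dee → queue [Mae, Zoe, Ada, Omar, Jae]
Visit Mae → queue [Zoe, Ada, Omar, Jae]
Visit Zoe → queue [Ada, Omar, Jae]
Visit Ada → queue [Omar, Jae]
Visit Omar → queue [Jae]
Visit Jae → queue []

Visit order: Xiu, Ava, Ben, Hana, Lou, Rex, Yul, Cal, Fay, Nia, Dee, Mae, Zoe, Ada, Omar, Jae

Zoe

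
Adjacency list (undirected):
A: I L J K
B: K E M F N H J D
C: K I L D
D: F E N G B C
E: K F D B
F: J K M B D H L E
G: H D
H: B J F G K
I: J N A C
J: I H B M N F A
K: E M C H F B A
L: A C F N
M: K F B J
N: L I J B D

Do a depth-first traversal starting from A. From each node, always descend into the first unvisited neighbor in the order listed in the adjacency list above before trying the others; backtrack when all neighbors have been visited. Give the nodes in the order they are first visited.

Visit A
A → I
I → J
J → H
H → B
B → K
K → E
E → F
F → M
F → D
D → N
N → L
L → C
D → G

A -> I -> J -> H -> B -> K -> E -> F -> M -> D -> N -> L -> C -> G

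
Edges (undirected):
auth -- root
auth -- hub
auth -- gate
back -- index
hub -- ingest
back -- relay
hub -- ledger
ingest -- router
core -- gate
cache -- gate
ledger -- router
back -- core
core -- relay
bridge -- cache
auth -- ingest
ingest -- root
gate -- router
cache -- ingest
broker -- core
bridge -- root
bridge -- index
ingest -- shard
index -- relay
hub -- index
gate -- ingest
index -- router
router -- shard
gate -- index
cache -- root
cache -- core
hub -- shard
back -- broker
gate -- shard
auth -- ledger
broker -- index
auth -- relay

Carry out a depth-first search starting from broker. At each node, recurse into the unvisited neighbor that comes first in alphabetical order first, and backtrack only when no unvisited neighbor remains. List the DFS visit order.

broker, back, core, cache, bridge, index, gate, auth, hub, ingest, root, router, ledger, shard, relay

Visit broker
broker → back
back → core
core → cache
cache → bridge
bridge → index
index → gate
gate → auth
auth → hub
hub → ingest
ingest → root
ingest → router
router → ledger
router → shard
auth → relay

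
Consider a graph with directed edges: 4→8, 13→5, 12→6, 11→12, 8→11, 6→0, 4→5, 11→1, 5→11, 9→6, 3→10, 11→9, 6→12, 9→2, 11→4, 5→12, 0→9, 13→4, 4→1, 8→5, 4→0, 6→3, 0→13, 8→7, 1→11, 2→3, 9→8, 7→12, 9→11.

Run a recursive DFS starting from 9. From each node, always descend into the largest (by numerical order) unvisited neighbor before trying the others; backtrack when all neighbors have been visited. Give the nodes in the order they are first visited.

Visit 9
9 → 11
11 → 12
12 → 6
6 → 3
3 → 10
6 → 0
0 → 13
13 → 5
13 → 4
4 → 8
8 → 7
4 → 1
9 → 2

9, 11, 12, 6, 3, 10, 0, 13, 5, 4, 8, 7, 1, 2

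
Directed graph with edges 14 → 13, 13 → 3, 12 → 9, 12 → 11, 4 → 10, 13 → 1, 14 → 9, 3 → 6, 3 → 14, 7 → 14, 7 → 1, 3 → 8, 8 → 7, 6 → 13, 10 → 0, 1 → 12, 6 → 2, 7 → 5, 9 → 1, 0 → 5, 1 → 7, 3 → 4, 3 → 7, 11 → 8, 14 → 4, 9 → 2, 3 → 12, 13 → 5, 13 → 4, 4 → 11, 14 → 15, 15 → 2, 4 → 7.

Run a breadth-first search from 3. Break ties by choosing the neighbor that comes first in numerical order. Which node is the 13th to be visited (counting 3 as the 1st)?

Visit 3; enqueue 4, 6, 7, 8, 12, 14 → queue [4, 6, 7, 8, 12, 14]
Visit 4; enqueue 10, 11 → queue [6, 7, 8, 12, 14, 10, 11]
Visit 6; enqueue 2, 13 → queue [7, 8, 12, 14, 10, 11, 2, 13]
Visit 7; enqueue 1, 5 → queue [8, 12, 14, 10, 11, 2, 13, 1, 5]
Visit 8 → queue [12, 14, 10, 11, 2, 13, 1, 5]
Visit 12; enqueue 9 → queue [14, 10, 11, 2, 13, 1, 5, 9]
Visit 14; enqueue 15 → queue [10, 11, 2, 13, 1, 5, 9, 15]
Visit 10; enqueue 0 → queue [11, 2, 13, 1, 5, 9, 15, 0]
Visit 11 → queue [2, 13, 1, 5, 9, 15, 0]
Visit 2 → queue [13, 1, 5, 9, 15, 0]
Visit 13 → queue [1, 5, 9, 15, 0]
Visit 1 → queue [5, 9, 15, 0]
Visit 5 → queue [9, 15, 0]
Visit 9 → queue [15, 0]
Visit 15 → queue [0]
Visit 0 → queue []

Visit order: 3, 4, 6, 7, 8, 12, 14, 10, 11, 2, 13, 1, 5, 9, 15, 0

5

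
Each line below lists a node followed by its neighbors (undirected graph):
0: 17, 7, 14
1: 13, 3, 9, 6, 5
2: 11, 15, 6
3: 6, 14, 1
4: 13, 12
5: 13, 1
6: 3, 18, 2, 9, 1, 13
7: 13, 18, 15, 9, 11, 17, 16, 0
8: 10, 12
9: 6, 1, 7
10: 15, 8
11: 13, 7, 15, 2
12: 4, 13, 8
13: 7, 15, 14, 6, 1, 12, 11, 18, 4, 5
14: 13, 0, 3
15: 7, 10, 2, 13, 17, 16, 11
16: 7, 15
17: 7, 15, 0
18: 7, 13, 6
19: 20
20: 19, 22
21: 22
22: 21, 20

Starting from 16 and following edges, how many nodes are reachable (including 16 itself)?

19

BFS from 16 visits: 16, 15, 7, 17, 13, 11, 10, 2, 18, 9, 0, 14, 12, 6, 5, 4, 1, 8, 3
Reachable nodes: 19 of 23 total.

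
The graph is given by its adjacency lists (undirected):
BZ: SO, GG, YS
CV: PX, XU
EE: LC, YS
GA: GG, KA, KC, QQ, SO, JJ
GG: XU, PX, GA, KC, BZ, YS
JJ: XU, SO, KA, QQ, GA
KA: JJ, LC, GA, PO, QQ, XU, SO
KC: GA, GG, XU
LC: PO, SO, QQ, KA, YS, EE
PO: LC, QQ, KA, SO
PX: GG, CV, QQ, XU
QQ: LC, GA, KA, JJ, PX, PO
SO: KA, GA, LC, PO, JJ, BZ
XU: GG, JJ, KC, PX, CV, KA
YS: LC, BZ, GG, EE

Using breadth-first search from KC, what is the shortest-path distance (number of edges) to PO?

3

Level 0: KC
Level 1: GA, GG, XU
Level 2: BZ, CV, JJ, KA, PX, QQ, SO, YS
Level 3: EE, LC, PO
PO first appears at level 3.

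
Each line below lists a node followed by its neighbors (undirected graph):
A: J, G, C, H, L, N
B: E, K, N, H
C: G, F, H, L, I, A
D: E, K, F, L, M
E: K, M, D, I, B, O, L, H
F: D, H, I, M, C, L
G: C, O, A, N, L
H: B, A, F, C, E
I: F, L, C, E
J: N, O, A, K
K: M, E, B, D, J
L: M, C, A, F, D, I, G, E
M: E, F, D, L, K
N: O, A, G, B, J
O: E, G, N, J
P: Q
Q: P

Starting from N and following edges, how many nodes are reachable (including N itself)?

BFS from N visits: N, A, B, G, J, O, C, H, L, E, K, F, I, D, M
Reachable nodes: 15 of 17 total.

15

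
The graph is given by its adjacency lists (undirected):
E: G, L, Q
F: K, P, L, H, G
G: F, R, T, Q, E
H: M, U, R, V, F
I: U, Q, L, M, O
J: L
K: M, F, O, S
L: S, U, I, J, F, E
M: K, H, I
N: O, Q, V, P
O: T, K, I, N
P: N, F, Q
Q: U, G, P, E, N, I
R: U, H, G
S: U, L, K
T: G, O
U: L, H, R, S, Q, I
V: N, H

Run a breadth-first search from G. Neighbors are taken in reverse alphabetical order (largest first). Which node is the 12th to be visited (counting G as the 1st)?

I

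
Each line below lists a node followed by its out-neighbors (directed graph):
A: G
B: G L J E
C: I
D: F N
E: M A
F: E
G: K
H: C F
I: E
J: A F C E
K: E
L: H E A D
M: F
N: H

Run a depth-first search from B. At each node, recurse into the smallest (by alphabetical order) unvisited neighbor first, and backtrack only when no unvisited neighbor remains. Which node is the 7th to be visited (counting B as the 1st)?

Visit B
B → E
E → A
A → G
G → K
E → M
M → F
B → J
J → C
C → I
B → L
L → D
D → N
N → H

Visit order: B, E, A, G, K, M, F, J, C, I, L, D, N, H

F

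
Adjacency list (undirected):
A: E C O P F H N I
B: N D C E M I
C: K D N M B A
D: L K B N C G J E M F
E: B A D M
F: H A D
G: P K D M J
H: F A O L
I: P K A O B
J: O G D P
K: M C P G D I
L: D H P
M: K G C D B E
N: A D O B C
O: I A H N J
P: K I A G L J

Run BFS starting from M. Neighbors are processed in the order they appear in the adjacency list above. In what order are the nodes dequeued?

Visit M; enqueue K, G, C, D, B, E → queue [K, G, C, D, B, E]
Visit K; enqueue P, I → queue [G, C, D, B, E, P, I]
Visit G; enqueue J → queue [C, D, B, E, P, I, J]
Visit C; enqueue N, A → queue [D, B, E, P, I, J, N, A]
Visit D; enqueue L, F → queue [B, E, P, I, J, N, A, L, F]
Visit B → queue [E, P, I, J, N, A, L, F]
Visit E → queue [P, I, J, N, A, L, F]
Visit P → queue [I, J, N, A, L, F]
Visit I; enqueue O → queue [J, N, A, L, F, O]
Visit J → queue [N, A, L, F, O]
Visit N → queue [A, L, F, O]
Visit A; enqueue H → queue [L, F, O, H]
Visit L → queue [F, O, H]
Visit F → queue [O, H]
Visit O → queue [H]
Visit H → queue []

M -> K -> G -> C -> D -> B -> E -> P -> I -> J -> N -> A -> L -> F -> O -> H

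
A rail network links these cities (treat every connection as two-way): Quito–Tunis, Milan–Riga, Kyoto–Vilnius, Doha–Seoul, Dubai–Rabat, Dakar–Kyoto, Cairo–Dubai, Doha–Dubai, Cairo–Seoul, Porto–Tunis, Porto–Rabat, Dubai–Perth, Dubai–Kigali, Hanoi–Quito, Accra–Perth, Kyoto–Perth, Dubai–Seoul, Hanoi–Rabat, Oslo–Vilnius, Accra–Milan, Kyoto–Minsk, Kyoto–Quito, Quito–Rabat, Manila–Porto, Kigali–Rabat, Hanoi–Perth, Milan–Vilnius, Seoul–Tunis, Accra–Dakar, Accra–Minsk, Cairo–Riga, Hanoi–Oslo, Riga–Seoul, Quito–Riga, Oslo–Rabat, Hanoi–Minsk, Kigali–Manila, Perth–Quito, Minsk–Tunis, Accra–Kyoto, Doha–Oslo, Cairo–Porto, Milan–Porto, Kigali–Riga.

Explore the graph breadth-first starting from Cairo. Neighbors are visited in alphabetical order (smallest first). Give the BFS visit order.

Cairo, Dubai, Porto, Riga, Seoul, Doha, Kigali, Perth, Rabat, Manila, Milan, Tunis, Quito, Oslo, Accra, Hanoi, Kyoto, Vilnius, Minsk, Dakar

Visit Cairo; enqueue Dubai, Porto, Riga, Seoul → queue [Dubai, Porto, Riga, Seoul]
Visit Dubai; enqueue Doha, Kigali, Perth, Rabat → queue [Porto, Riga, Seoul, Doha, Kigali, Perth, Rabat]
Visit Porto; enqueue Manila, Milan, Tunis → queue [Riga, Seoul, Doha, Kigali, Perth, Rabat, Manila, Milan, Tunis]
Visit Riga; enqueue Quito → queue [Seoul, Doha, Kigali, Perth, Rabat, Manila, Milan, Tunis, Quito]
Visit Seoul → queue [Doha, Kigali, Perth, Rabat, Manila, Milan, Tunis, Quito]
Visit Doha; enqueue Oslo → queue [Kigali, Perth, Rabat, Manila, Milan, Tunis, Quito, Oslo]
Visit Kigali → queue [Perth, Rabat, Manila, Milan, Tunis, Quito, Oslo]
Visit Perth; enqueue Accra, Hanoi, Kyoto → queue [Rabat, Manila, Milan, Tunis, Quito, Oslo, Accra, Hanoi, Kyoto]
Visit Rabat → queue [Manila, Milan, Tunis, Quito, Oslo, Accra, Hanoi, Kyoto]
Visit Manila → queue [Milan, Tunis, Quito, Oslo, Accra, Hanoi, Kyoto]
Visit Milan; enqueue Vilnius → queue [Tunis, Quito, Oslo, Accra, Hanoi, Kyoto, Vilnius]
Visit Tunis; enqueue Minsk → queue [Quito, Oslo, Accra, Hanoi, Kyoto, Vilnius, Minsk]
Visit Quito → queue [Oslo, Accra, Hanoi, Kyoto, Vilnius, Minsk]
Visit Oslo → queue [Accra, Hanoi, Kyoto, Vilnius, Minsk]
Visit Accra; enqueue Dakar → queue [Hanoi, Kyoto, Vilnius, Minsk, Dakar]
Visit Hanoi → queue [Kyoto, Vilnius, Minsk, Dakar]
Visit Kyoto → queue [Vilnius, Minsk, Dakar]
Visit Vilnius → queue [Minsk, Dakar]
Visit Minsk → queue [Dakar]
Visit Dakar → queue []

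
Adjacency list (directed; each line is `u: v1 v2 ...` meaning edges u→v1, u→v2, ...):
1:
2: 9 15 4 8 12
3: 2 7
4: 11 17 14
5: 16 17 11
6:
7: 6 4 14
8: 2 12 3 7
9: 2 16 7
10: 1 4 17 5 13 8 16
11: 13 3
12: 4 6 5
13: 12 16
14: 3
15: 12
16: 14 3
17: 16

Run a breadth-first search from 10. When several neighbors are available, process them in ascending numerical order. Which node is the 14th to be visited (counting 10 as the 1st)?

12

Visit 10; enqueue 1, 4, 5, 8, 13, 16, 17 → queue [1, 4, 5, 8, 13, 16, 17]
Visit 1 → queue [4, 5, 8, 13, 16, 17]
Visit 4; enqueue 11, 14 → queue [5, 8, 13, 16, 17, 11, 14]
Visit 5 → queue [8, 13, 16, 17, 11, 14]
Visit 8; enqueue 2, 3, 7, 12 → queue [13, 16, 17, 11, 14, 2, 3, 7, 12]
Visit 13 → queue [16, 17, 11, 14, 2, 3, 7, 12]
Visit 16 → queue [17, 11, 14, 2, 3, 7, 12]
Visit 17 → queue [11, 14, 2, 3, 7, 12]
Visit 11 → queue [14, 2, 3, 7, 12]
Visit 14 → queue [2, 3, 7, 12]
Visit 2; enqueue 9, 15 → queue [3, 7, 12, 9, 15]
Visit 3 → queue [7, 12, 9, 15]
Visit 7; enqueue 6 → queue [12, 9, 15, 6]
Visit 12 → queue [9, 15, 6]
Visit 9 → queue [15, 6]
Visit 15 → queue [6]
Visit 6 → queue []

Visit order: 10, 1, 4, 5, 8, 13, 16, 17, 11, 14, 2, 3, 7, 12, 9, 15, 6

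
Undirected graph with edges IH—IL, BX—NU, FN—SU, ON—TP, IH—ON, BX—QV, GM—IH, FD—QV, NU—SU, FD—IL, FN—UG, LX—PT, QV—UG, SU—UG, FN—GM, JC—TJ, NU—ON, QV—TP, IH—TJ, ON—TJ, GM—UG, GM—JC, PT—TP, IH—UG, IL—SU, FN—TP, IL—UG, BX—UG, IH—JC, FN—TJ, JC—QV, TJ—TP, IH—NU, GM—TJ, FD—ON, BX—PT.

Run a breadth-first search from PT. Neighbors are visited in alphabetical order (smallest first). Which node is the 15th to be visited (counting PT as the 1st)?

GM

Visit PT; enqueue BX, LX, TP → queue [BX, LX, TP]
Visit BX; enqueue NU, QV, UG → queue [LX, TP, NU, QV, UG]
Visit LX → queue [TP, NU, QV, UG]
Visit TP; enqueue FN, ON, TJ → queue [NU, QV, UG, FN, ON, TJ]
Visit NU; enqueue IH, SU → queue [QV, UG, FN, ON, TJ, IH, SU]
Visit QV; enqueue FD, JC → queue [UG, FN, ON, TJ, IH, SU, FD, JC]
Visit UG; enqueue GM, IL → queue [FN, ON, TJ, IH, SU, FD, JC, GM, IL]
Visit FN → queue [ON, TJ, IH, SU, FD, JC, GM, IL]
Visit ON → queue [TJ, IH, SU, FD, JC, GM, IL]
Visit TJ → queue [IH, SU, FD, JC, GM, IL]
Visit IH → queue [SU, FD, JC, GM, IL]
Visit SU → queue [FD, JC, GM, IL]
Visit FD → queue [JC, GM, IL]
Visit JC → queue [GM, IL]
Visit GM → queue [IL]
Visit IL → queue []

Visit order: PT, BX, LX, TP, NU, QV, UG, FN, ON, TJ, IH, SU, FD, JC, GM, IL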